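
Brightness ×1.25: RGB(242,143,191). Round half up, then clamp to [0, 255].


Multiply each channel by 1.25, round half up, clamp to [0, 255]
R: 242×1.25 = 302.5 → round → 303 → clamp → 255
G: 143×1.25 = 178.75 → round → 179
B: 191×1.25 = 238.75 → round → 239
= RGB(255, 179, 239)


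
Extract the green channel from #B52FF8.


Color: #B52FF8
R = B5 = 181
G = 2F = 47
B = F8 = 248
Green = 47


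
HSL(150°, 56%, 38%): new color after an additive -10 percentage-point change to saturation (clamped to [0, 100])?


Original S = 56%
Adjustment = -10 percentage points
New S = 56 + (-10) = 46
Clamp to [0, 100] → 46
= HSL(150°, 46%, 38%)


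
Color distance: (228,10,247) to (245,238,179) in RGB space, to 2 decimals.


d = √[(R₁-R₂)² + (G₁-G₂)² + (B₁-B₂)²]
d = √[(228-245)² + (10-238)² + (247-179)²]
d = √[289 + 51984 + 4624]
d = √56897
d ≈ 238.53


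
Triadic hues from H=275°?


Triadic: equally spaced at 120° intervals
H1 = 275°
H2 = (275 + 120) mod 360 = 35°
H3 = (275 + 240) mod 360 = 155°
Triadic = 275°, 35°, 155°


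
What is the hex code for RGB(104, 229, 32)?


R = 104 → 68 (hex)
G = 229 → E5 (hex)
B = 32 → 20 (hex)
Hex = #68E520


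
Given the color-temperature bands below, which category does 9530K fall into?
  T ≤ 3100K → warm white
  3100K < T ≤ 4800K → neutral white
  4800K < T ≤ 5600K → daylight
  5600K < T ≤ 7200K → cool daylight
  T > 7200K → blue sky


Temperature: 9530K
9530K > 7200K → blue sky
Classification: blue sky


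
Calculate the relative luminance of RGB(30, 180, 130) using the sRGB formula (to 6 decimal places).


Linearize each channel (sRGB transfer function): c = v/255; c_lin = c/12.92 if c ≤ 0.04045, else ((c+0.055)/1.055)^2.4
  R: 30/255 ≈ 0.117647 > 0.04045 → ((0.117647+0.055)/1.055)^2.4 ≈ 0.012983
  G: 180/255 ≈ 0.705882 > 0.04045 → ((0.705882+0.055)/1.055)^2.4 ≈ 0.456411
  B: 130/255 ≈ 0.509804 > 0.04045 → ((0.509804+0.055)/1.055)^2.4 ≈ 0.223228
R_lin = 0.012983, G_lin = 0.456411, B_lin = 0.223228
L = 0.2126×R + 0.7152×G + 0.0722×B
L = 0.2126×0.012983 + 0.7152×0.456411 + 0.0722×0.223228
L ≈ 0.345302


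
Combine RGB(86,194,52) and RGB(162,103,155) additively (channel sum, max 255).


Additive: each channel = min(255, C₁+C₂)
R: 86+162 = 248 → 248
G: 194+103 = 297 → 255
B: 52+155 = 207 → 207
= RGB(248, 255, 207)


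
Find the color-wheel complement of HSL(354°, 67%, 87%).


Complement = opposite side of color wheel = hue + 180°
H' = (354 + 180) mod 360 = 174°
S and L unchanged.
= HSL(174°, 67%, 87%)


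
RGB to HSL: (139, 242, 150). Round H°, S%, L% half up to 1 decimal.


Normalize: R'=139/255≈0.5451, G'=242/255≈0.9490, B'=150/255≈0.5882
Max=242/255, Min=139/255, Δ=Max-Min=103/255
L = (Max+Min)/2 = (242+139)/510 = 381/510 = 0.74705… → L = 74.7%
L > 0.5 → S = Δ/(2-Max-Min) = 103/(510-242-139) = 103/129 = 0.79844… → S = 79.8%
(the 1/255 factors cancel in S and H, so raw channel differences can be used)
Max is G' → H = 60 × ((B-R)/Δ + 2) = 60 × ((150-139)/103 + 2)
  11/103 + 2 = 0.1067… + 2 = 2.1067…
  H = 60 × 2.1067… = 126.407…° → H = 126.4°
= HSL(126.4°, 79.8%, 74.7%)


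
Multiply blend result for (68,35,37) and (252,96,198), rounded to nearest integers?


Multiply: C = A×B/255, rounded to nearest integer
R: 68×252/255 = 17136/255 ≈ 67.200 → 67
G: 35×96/255 = 3360/255 ≈ 13.176 → 13
B: 37×198/255 = 7326/255 ≈ 28.729 → 29
= RGB(67, 13, 29)


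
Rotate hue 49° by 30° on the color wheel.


New hue = (H + rotation) mod 360
New hue = (49 + 30) mod 360
= 79 mod 360
= 79°


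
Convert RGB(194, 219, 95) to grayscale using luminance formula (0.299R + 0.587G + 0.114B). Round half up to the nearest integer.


Gray = 0.299×R + 0.587×G + 0.114×B
Gray = 0.299×194 + 0.587×219 + 0.114×95
Gray = 58.006 + 128.553 + 10.830
Gray = 197.389 → round half up → 197
Gray = 197


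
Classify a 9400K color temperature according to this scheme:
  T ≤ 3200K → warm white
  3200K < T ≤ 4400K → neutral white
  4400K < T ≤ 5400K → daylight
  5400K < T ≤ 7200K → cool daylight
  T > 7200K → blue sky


Temperature: 9400K
9400K > 7200K → blue sky
Classification: blue sky


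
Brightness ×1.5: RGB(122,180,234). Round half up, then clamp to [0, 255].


Multiply each channel by 1.5, round half up, clamp to [0, 255]
R: 122×1.5 = 183
G: 180×1.5 = 270 → clamp → 255
B: 234×1.5 = 351 → clamp → 255
= RGB(183, 255, 255)


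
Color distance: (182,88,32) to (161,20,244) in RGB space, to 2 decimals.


d = √[(R₁-R₂)² + (G₁-G₂)² + (B₁-B₂)²]
d = √[(182-161)² + (88-20)² + (32-244)²]
d = √[441 + 4624 + 44944]
d = √50009
d ≈ 223.63


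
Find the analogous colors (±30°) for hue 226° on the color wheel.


Base hue: 226°
Left analog: (226 - 30) mod 360 = 196°
Right analog: (226 + 30) mod 360 = 256°
Analogous hues = 196° and 256°


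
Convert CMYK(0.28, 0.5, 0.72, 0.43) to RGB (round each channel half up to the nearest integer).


R = 255 × (1-C) × (1-K) = 255 × 0.72 × 0.57 = 104.652 → 105
G = 255 × (1-M) × (1-K) = 255 × 0.50 × 0.57 = 72.675 → 73
B = 255 × (1-Y) × (1-K) = 255 × 0.28 × 0.57 = 40.698 → 41
= RGB(105, 73, 41)


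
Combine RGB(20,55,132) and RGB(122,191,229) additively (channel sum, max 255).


Additive: each channel = min(255, C₁+C₂)
R: 20+122 = 142 → 142
G: 55+191 = 246 → 246
B: 132+229 = 361 → 255
= RGB(142, 246, 255)


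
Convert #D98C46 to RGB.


D9 → 217 (R)
8C → 140 (G)
46 → 70 (B)
= RGB(217, 140, 70)


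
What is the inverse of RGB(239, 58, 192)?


Invert: (255-R, 255-G, 255-B)
R: 255-239 = 16
G: 255-58 = 197
B: 255-192 = 63
= RGB(16, 197, 63)


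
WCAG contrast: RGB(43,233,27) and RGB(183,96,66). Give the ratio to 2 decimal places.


Linearize each sRGB channel c=v/255: c/12.92 if c ≤ 0.04045 else ((c+0.055)/1.055)^2.4
L = 0.2126×R_lin + 0.7152×G_lin + 0.0722×B_lin
Color 1 (43,233,27):
  R=43: 43/255≈0.1686 > 0.04045 → ((0.1686+0.055)/1.055)^2.4 ≈ 0.02416
  G=233: 233/255≈0.9137 > 0.04045 → ((0.9137+0.055)/1.055)^2.4 ≈ 0.81485
  B=27: 27/255≈0.1059 > 0.04045 → ((0.1059+0.055)/1.055)^2.4 ≈ 0.01096
  L1 = 0.2126×0.02416 + 0.7152×0.81485 + 0.0722×0.01096 ≈ 0.58871
Color 2 (183,96,66):
  R=183: 183/255≈0.7176 > 0.04045 → ((0.7176+0.055)/1.055)^2.4 ≈ 0.47353
  G=96: 96/255≈0.3765 > 0.04045 → ((0.3765+0.055)/1.055)^2.4 ≈ 0.11697
  B=66: 66/255≈0.2588 > 0.04045 → ((0.2588+0.055)/1.055)^2.4 ≈ 0.05448
  L2 = 0.2126×0.47353 + 0.7152×0.11697 + 0.0722×0.05448 ≈ 0.18826
Lighter = 0.58871, Darker = 0.18826
Ratio = (L_lighter + 0.05) / (L_darker + 0.05)
Ratio = (0.58871 + 0.05) / (0.18826 + 0.05) = 0.63871 / 0.23826 ≈ 2.6807
Ratio ≈ 2.68:1


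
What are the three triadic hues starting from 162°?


Triadic: equally spaced at 120° intervals
H1 = 162°
H2 = (162 + 120) mod 360 = 282°
H3 = (162 + 240) mod 360 = 42°
Triadic = 162°, 282°, 42°


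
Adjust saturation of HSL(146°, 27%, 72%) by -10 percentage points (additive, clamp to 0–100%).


Original S = 27%
Adjustment = -10 percentage points
New S = 27 + (-10) = 17
Clamp to [0, 100] → 17
= HSL(146°, 17%, 72%)


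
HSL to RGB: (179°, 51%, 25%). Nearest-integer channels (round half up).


H=179°, S=0.51, L=0.25
C = (1-|2L-1|)×S = (1-|-0.50|)×0.51 = 0.255
H' = H/60 = 179/60 ≈ 2.9833; X = C×(1-|H' mod 2 - 1|) = 0.25075
m = L - C/2 = 0.25 - 0.1275 = 0.1225
Sector ⌊H'⌋ = 2 → (R',G',B') = (0.0, 0.255, 0.25075)
RGB = ((R'+m)×255, (G'+m)×255, (B'+m)×255) = (31.2375, 96.2625, 95.17875)
Round half up → RGB(31, 96, 95)


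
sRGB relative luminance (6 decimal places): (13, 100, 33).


Linearize each channel (sRGB transfer function): c = v/255; c_lin = c/12.92 if c ≤ 0.04045, else ((c+0.055)/1.055)^2.4
  R: 13/255 ≈ 0.050980 > 0.04045 → ((0.050980+0.055)/1.055)^2.4 ≈ 0.004025
  G: 100/255 ≈ 0.392157 > 0.04045 → ((0.392157+0.055)/1.055)^2.4 ≈ 0.127438
  B: 33/255 ≈ 0.129412 > 0.04045 → ((0.129412+0.055)/1.055)^2.4 ≈ 0.015209
R_lin = 0.004025, G_lin = 0.127438, B_lin = 0.015209
L = 0.2126×R + 0.7152×G + 0.0722×B
L = 0.2126×0.004025 + 0.7152×0.127438 + 0.0722×0.015209
L ≈ 0.093097


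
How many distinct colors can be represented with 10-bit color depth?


Colors = 2^bits = 2^10
= 1,024 colors


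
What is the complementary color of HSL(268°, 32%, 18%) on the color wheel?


Complement = opposite side of color wheel = hue + 180°
H' = (268 + 180) mod 360 = 88°
S and L unchanged.
= HSL(88°, 32%, 18%)


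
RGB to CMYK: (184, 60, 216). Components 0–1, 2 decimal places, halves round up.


R'=184/255≈0.7216, G'=60/255≈0.2353, B'=216/255≈0.8471
K = 1 - max(R',G',B') = 1 - 216/255 = 39/255 = 0.15294… → 0.15
(1-R'-K)/(1-K) simplifies to (max-R)/max with max = 216:
C = (216-184)/216 = 32/216 = 0.14814… → 0.15
M = (216-60)/216 = 156/216 = 0.72222… → 0.72
Y = (216-216)/216 = 0/216 = 0 → 0.00
= CMYK(0.15, 0.72, 0.00, 0.15)


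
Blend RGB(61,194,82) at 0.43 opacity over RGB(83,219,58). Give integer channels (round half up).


C = α×F + (1-α)×B, with 1-α = 0.57
R: 0.43×61 + 0.57×83 = 26.23 + 47.31 = 73.54 → 74
G: 0.43×194 + 0.57×219 = 83.42 + 124.83 = 208.25 → 208
B: 0.43×82 + 0.57×58 = 35.26 + 33.06 = 68.32 → 68
= RGB(74, 208, 68)


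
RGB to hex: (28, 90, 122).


R = 28 → 1C (hex)
G = 90 → 5A (hex)
B = 122 → 7A (hex)
Hex = #1C5A7A


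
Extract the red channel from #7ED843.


Color: #7ED843
R = 7E = 126
G = D8 = 216
B = 43 = 67
Red = 126


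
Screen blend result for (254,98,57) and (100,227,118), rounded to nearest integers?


Screen: C = 255 - (255-A)×(255-B)/255, rounded to nearest integer
R: 255 - (255-254)×(255-100)/255 = 255 - 155/255 ≈ 255 - 0.608 = 254.392 → 254
G: 255 - (255-98)×(255-227)/255 = 255 - 4396/255 ≈ 255 - 17.239 = 237.761 → 238
B: 255 - (255-57)×(255-118)/255 = 255 - 27126/255 ≈ 255 - 106.376 = 148.624 → 149
= RGB(254, 238, 149)


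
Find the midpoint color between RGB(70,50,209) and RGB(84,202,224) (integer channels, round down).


Midpoint: each channel = ⌊(C₁+C₂)/2⌋
R: ⌊(70+84)/2⌋ = 77
G: ⌊(50+202)/2⌋ = 126
B: ⌊(209+224)/2⌋ = 216
= RGB(77, 126, 216)


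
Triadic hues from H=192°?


Triadic: equally spaced at 120° intervals
H1 = 192°
H2 = (192 + 120) mod 360 = 312°
H3 = (192 + 240) mod 360 = 72°
Triadic = 192°, 312°, 72°


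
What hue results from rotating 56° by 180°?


New hue = (H + rotation) mod 360
New hue = (56 + 180) mod 360
= 236 mod 360
= 236°


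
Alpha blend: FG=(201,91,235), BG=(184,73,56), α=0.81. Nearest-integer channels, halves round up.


C = α×F + (1-α)×B, with 1-α = 0.19
R: 0.81×201 + 0.19×184 = 162.81 + 34.96 = 197.77 → 198
G: 0.81×91 + 0.19×73 = 73.71 + 13.87 = 87.58 → 88
B: 0.81×235 + 0.19×56 = 190.35 + 10.64 = 200.99 → 201
= RGB(198, 88, 201)


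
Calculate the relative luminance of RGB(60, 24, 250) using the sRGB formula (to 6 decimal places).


Linearize each channel (sRGB transfer function): c = v/255; c_lin = c/12.92 if c ≤ 0.04045, else ((c+0.055)/1.055)^2.4
  R: 60/255 ≈ 0.235294 > 0.04045 → ((0.235294+0.055)/1.055)^2.4 ≈ 0.045186
  G: 24/255 ≈ 0.094118 > 0.04045 → ((0.094118+0.055)/1.055)^2.4 ≈ 0.009134
  B: 250/255 ≈ 0.980392 > 0.04045 → ((0.980392+0.055)/1.055)^2.4 ≈ 0.955973
R_lin = 0.045186, G_lin = 0.009134, B_lin = 0.955973
L = 0.2126×R + 0.7152×G + 0.0722×B
L = 0.2126×0.045186 + 0.7152×0.009134 + 0.0722×0.955973
L ≈ 0.085161


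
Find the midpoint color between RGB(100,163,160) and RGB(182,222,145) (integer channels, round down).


Midpoint: each channel = ⌊(C₁+C₂)/2⌋
R: ⌊(100+182)/2⌋ = 141
G: ⌊(163+222)/2⌋ = 192
B: ⌊(160+145)/2⌋ = 152
= RGB(141, 192, 152)


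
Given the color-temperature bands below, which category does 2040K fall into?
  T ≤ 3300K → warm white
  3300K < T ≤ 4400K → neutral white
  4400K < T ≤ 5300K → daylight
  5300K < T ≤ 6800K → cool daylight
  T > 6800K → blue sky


Temperature: 2040K
2040K ≤ 3300K → warm white
Classification: warm white


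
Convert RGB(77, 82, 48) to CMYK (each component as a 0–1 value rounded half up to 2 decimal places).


R'=77/255≈0.3020, G'=82/255≈0.3216, B'=48/255≈0.1882
K = 1 - max(R',G',B') = 1 - 82/255 = 173/255 = 0.67843… → 0.68
(1-R'-K)/(1-K) simplifies to (max-R)/max with max = 82:
C = (82-77)/82 = 5/82 = 0.06097… → 0.06
M = (82-82)/82 = 0/82 = 0 → 0.00
Y = (82-48)/82 = 34/82 = 0.41463… → 0.41
= CMYK(0.06, 0.00, 0.41, 0.68)


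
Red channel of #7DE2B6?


Color: #7DE2B6
R = 7D = 125
G = E2 = 226
B = B6 = 182
Red = 125


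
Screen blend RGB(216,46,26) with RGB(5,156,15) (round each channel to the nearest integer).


Screen: C = 255 - (255-A)×(255-B)/255, rounded to nearest integer
R: 255 - (255-216)×(255-5)/255 = 255 - 9750/255 ≈ 255 - 38.235 = 216.765 → 217
G: 255 - (255-46)×(255-156)/255 = 255 - 20691/255 ≈ 255 - 81.141 = 173.859 → 174
B: 255 - (255-26)×(255-15)/255 = 255 - 54960/255 ≈ 255 - 215.529 = 39.471 → 39
= RGB(217, 174, 39)


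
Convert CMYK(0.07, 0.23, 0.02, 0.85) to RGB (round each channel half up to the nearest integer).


R = 255 × (1-C) × (1-K) = 255 × 0.93 × 0.15 = 35.5725 → 36
G = 255 × (1-M) × (1-K) = 255 × 0.77 × 0.15 = 29.4525 → 29
B = 255 × (1-Y) × (1-K) = 255 × 0.98 × 0.15 = 37.485 → 37
= RGB(36, 29, 37)


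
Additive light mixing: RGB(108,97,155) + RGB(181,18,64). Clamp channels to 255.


Additive: each channel = min(255, C₁+C₂)
R: 108+181 = 289 → 255
G: 97+18 = 115 → 115
B: 155+64 = 219 → 219
= RGB(255, 115, 219)


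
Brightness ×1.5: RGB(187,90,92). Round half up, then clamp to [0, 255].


Multiply each channel by 1.5, round half up, clamp to [0, 255]
R: 187×1.5 = 280.5 → round → 281 → clamp → 255
G: 90×1.5 = 135
B: 92×1.5 = 138
= RGB(255, 135, 138)


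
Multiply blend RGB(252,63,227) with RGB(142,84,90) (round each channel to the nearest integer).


Multiply: C = A×B/255, rounded to nearest integer
R: 252×142/255 = 35784/255 ≈ 140.329 → 140
G: 63×84/255 = 5292/255 ≈ 20.753 → 21
B: 227×90/255 = 20430/255 ≈ 80.118 → 80
= RGB(140, 21, 80)


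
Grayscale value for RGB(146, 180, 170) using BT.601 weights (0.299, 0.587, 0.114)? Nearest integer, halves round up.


Gray = 0.299×R + 0.587×G + 0.114×B
Gray = 0.299×146 + 0.587×180 + 0.114×170
Gray = 43.654 + 105.660 + 19.380
Gray = 168.694 → round half up → 169
Gray = 169


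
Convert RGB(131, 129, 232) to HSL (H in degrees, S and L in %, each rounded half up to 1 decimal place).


Normalize: R'=131/255≈0.5137, G'=129/255≈0.5059, B'=232/255≈0.9098
Max=232/255, Min=129/255, Δ=Max-Min=103/255
L = (Max+Min)/2 = (232+129)/510 = 361/510 = 0.70784… → L = 70.8%
L > 0.5 → S = Δ/(2-Max-Min) = 103/(510-232-129) = 103/149 = 0.69127… → S = 69.1%
(the 1/255 factors cancel in S and H, so raw channel differences can be used)
Max is B' → H = 60 × ((R-G)/Δ + 4) = 60 × ((131-129)/103 + 4)
  2/103 + 4 = 0.0194… + 4 = 4.0194…
  H = 60 × 4.0194… = 241.165…° → H = 241.2°
= HSL(241.2°, 69.1%, 70.8%)


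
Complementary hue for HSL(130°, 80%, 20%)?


Complement = opposite side of color wheel = hue + 180°
H' = (130 + 180) mod 360 = 310°
S and L unchanged.
= HSL(310°, 80%, 20%)


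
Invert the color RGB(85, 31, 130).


Invert: (255-R, 255-G, 255-B)
R: 255-85 = 170
G: 255-31 = 224
B: 255-130 = 125
= RGB(170, 224, 125)


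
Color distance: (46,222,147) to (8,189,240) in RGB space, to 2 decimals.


d = √[(R₁-R₂)² + (G₁-G₂)² + (B₁-B₂)²]
d = √[(46-8)² + (222-189)² + (147-240)²]
d = √[1444 + 1089 + 8649]
d = √11182
d ≈ 105.74


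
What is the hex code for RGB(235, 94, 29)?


R = 235 → EB (hex)
G = 94 → 5E (hex)
B = 29 → 1D (hex)
Hex = #EB5E1D


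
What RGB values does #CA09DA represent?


CA → 202 (R)
09 → 9 (G)
DA → 218 (B)
= RGB(202, 9, 218)


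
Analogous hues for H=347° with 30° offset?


Base hue: 347°
Left analog: (347 - 30) mod 360 = 317°
Right analog: (347 + 30) mod 360 = 17°
Analogous hues = 317° and 17°


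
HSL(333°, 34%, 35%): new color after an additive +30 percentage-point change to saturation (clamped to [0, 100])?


Original S = 34%
Adjustment = +30 percentage points
New S = 34 + (30) = 64
Clamp to [0, 100] → 64
= HSL(333°, 64%, 35%)


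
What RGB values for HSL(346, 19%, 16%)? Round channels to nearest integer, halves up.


H=346°, S=0.19, L=0.16
C = (1-|2L-1|)×S = (1-|-0.68|)×0.19 = 0.0608
H' = H/60 = 346/60 ≈ 5.7667; X = C×(1-|H' mod 2 - 1|) ≈ 0.0142
m = L - C/2 = 0.16 - 0.0304 = 0.1296
Sector ⌊H'⌋ = 5 → (R',G',B') = (0.0608, 0.0, ≈0.0142)
RGB = ((R'+m)×255, (G'+m)×255, (B'+m)×255) = (48.552, 33.048, 36.6656)
Round half up → RGB(49, 33, 37)


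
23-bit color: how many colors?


Colors = 2^bits = 2^23
= 8,388,608 colors


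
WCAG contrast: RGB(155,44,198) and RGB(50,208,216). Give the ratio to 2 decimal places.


Linearize each sRGB channel c=v/255: c/12.92 if c ≤ 0.04045 else ((c+0.055)/1.055)^2.4
L = 0.2126×R_lin + 0.7152×G_lin + 0.0722×B_lin
Color 1 (155,44,198):
  R=155: 155/255≈0.6078 > 0.04045 → ((0.6078+0.055)/1.055)^2.4 ≈ 0.32778
  G=44: 44/255≈0.1725 > 0.04045 → ((0.1725+0.055)/1.055)^2.4 ≈ 0.02519
  B=198: 198/255≈0.7765 > 0.04045 → ((0.7765+0.055)/1.055)^2.4 ≈ 0.56471
  L1 = 0.2126×0.32778 + 0.7152×0.02519 + 0.0722×0.56471 ≈ 0.12847
Color 2 (50,208,216):
  R=50: 50/255≈0.1961 > 0.04045 → ((0.1961+0.055)/1.055)^2.4 ≈ 0.03190
  G=208: 208/255≈0.8157 > 0.04045 → ((0.8157+0.055)/1.055)^2.4 ≈ 0.63076
  B=216: 216/255≈0.8471 > 0.04045 → ((0.8471+0.055)/1.055)^2.4 ≈ 0.68669
  L2 = 0.2126×0.03190 + 0.7152×0.63076 + 0.0722×0.68669 ≈ 0.50748
Lighter = 0.50748, Darker = 0.12847
Ratio = (L_lighter + 0.05) / (L_darker + 0.05)
Ratio = (0.50748 + 0.05) / (0.12847 + 0.05) = 0.55748 / 0.17847 ≈ 3.1236
Ratio ≈ 3.12:1


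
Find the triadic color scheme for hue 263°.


Triadic: equally spaced at 120° intervals
H1 = 263°
H2 = (263 + 120) mod 360 = 23°
H3 = (263 + 240) mod 360 = 143°
Triadic = 263°, 23°, 143°


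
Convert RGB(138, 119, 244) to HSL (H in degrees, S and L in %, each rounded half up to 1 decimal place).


Normalize: R'=138/255≈0.5412, G'=119/255≈0.4667, B'=244/255≈0.9569
Max=244/255, Min=119/255, Δ=Max-Min=125/255
L = (Max+Min)/2 = (244+119)/510 = 363/510 = 0.71176… → L = 71.2%
L > 0.5 → S = Δ/(2-Max-Min) = 125/(510-244-119) = 125/147 = 0.85034… → S = 85.0%
(the 1/255 factors cancel in S and H, so raw channel differences can be used)
Max is B' → H = 60 × ((R-G)/Δ + 4) = 60 × ((138-119)/125 + 4)
  19/125 + 4 = 0.152 + 4 = 4.152
  H = 60 × 4.152 = 249.12° → H = 249.1°
= HSL(249.1°, 85.0%, 71.2%)


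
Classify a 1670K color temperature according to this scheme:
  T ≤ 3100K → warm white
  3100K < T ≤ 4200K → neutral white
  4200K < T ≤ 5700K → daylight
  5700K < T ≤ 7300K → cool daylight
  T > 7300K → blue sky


Temperature: 1670K
1670K ≤ 3100K → warm white
Classification: warm white


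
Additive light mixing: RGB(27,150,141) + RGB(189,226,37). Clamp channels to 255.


Additive: each channel = min(255, C₁+C₂)
R: 27+189 = 216 → 216
G: 150+226 = 376 → 255
B: 141+37 = 178 → 178
= RGB(216, 255, 178)


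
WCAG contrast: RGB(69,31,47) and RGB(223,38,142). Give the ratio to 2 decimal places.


Linearize each sRGB channel c=v/255: c/12.92 if c ≤ 0.04045 else ((c+0.055)/1.055)^2.4
L = 0.2126×R_lin + 0.7152×G_lin + 0.0722×B_lin
Color 1 (69,31,47):
  R=69: 69/255≈0.2706 > 0.04045 → ((0.2706+0.055)/1.055)^2.4 ≈ 0.05951
  G=31: 31/255≈0.1216 > 0.04045 → ((0.1216+0.055)/1.055)^2.4 ≈ 0.01370
  B=47: 47/255≈0.1843 > 0.04045 → ((0.1843+0.055)/1.055)^2.4 ≈ 0.02843
  L1 = 0.2126×0.05951 + 0.7152×0.01370 + 0.0722×0.02843 ≈ 0.02450
Color 2 (223,38,142):
  R=223: 223/255≈0.8745 > 0.04045 → ((0.8745+0.055)/1.055)^2.4 ≈ 0.73791
  G=38: 38/255≈0.1490 > 0.04045 → ((0.1490+0.055)/1.055)^2.4 ≈ 0.01938
  B=142: 142/255≈0.5569 > 0.04045 → ((0.5569+0.055)/1.055)^2.4 ≈ 0.27050
  L2 = 0.2126×0.73791 + 0.7152×0.01938 + 0.0722×0.27050 ≈ 0.19027
Lighter = 0.19027, Darker = 0.02450
Ratio = (L_lighter + 0.05) / (L_darker + 0.05)
Ratio = (0.19027 + 0.05) / (0.02450 + 0.05) = 0.24027 / 0.07450 ≈ 3.2249
Ratio ≈ 3.22:1


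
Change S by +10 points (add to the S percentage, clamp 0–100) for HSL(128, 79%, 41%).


Original S = 79%
Adjustment = +10 percentage points
New S = 79 + (10) = 89
Clamp to [0, 100] → 89
= HSL(128°, 89%, 41%)


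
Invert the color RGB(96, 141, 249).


Invert: (255-R, 255-G, 255-B)
R: 255-96 = 159
G: 255-141 = 114
B: 255-249 = 6
= RGB(159, 114, 6)


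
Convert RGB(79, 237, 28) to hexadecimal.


R = 79 → 4F (hex)
G = 237 → ED (hex)
B = 28 → 1C (hex)
Hex = #4FED1C


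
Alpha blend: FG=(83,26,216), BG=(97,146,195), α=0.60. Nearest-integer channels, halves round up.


C = α×F + (1-α)×B, with 1-α = 0.40
R: 0.60×83 + 0.40×97 = 49.80 + 38.80 = 88.60 → 89
G: 0.60×26 + 0.40×146 = 15.60 + 58.40 = 74.00 → 74
B: 0.60×216 + 0.40×195 = 129.60 + 78.00 = 207.60 → 208
= RGB(89, 74, 208)


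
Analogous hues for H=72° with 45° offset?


Base hue: 72°
Left analog: (72 - 45) mod 360 = 27°
Right analog: (72 + 45) mod 360 = 117°
Analogous hues = 27° and 117°


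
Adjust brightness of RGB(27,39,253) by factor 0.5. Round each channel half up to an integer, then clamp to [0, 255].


Multiply each channel by 0.5, round half up, clamp to [0, 255]
R: 27×0.5 = 13.5 → round → 14
G: 39×0.5 = 19.5 → round → 20
B: 253×0.5 = 126.5 → round → 127
= RGB(14, 20, 127)


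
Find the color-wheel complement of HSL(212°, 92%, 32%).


Complement = opposite side of color wheel = hue + 180°
H' = (212 + 180) mod 360 = 32°
S and L unchanged.
= HSL(32°, 92%, 32%)


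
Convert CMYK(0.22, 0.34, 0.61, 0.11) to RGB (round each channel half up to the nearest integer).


R = 255 × (1-C) × (1-K) = 255 × 0.78 × 0.89 = 177.021 → 177
G = 255 × (1-M) × (1-K) = 255 × 0.66 × 0.89 = 149.787 → 150
B = 255 × (1-Y) × (1-K) = 255 × 0.39 × 0.89 = 88.5105 → 89
= RGB(177, 150, 89)


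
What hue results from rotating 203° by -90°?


New hue = (H + rotation) mod 360
New hue = (203 -90) mod 360
= 113 mod 360
= 113°


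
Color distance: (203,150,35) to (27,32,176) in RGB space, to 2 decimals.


d = √[(R₁-R₂)² + (G₁-G₂)² + (B₁-B₂)²]
d = √[(203-27)² + (150-32)² + (35-176)²]
d = √[30976 + 13924 + 19881]
d = √64781
d ≈ 254.52


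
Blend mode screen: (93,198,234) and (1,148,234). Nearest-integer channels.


Screen: C = 255 - (255-A)×(255-B)/255, rounded to nearest integer
R: 255 - (255-93)×(255-1)/255 = 255 - 41148/255 ≈ 255 - 161.365 = 93.635 → 94
G: 255 - (255-198)×(255-148)/255 = 255 - 6099/255 ≈ 255 - 23.918 = 231.082 → 231
B: 255 - (255-234)×(255-234)/255 = 255 - 441/255 ≈ 255 - 1.729 = 253.271 → 253
= RGB(94, 231, 253)


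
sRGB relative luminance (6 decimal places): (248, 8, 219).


Linearize each channel (sRGB transfer function): c = v/255; c_lin = c/12.92 if c ≤ 0.04045, else ((c+0.055)/1.055)^2.4
  R: 248/255 ≈ 0.972549 > 0.04045 → ((0.972549+0.055)/1.055)^2.4 ≈ 0.938686
  G: 8/255 ≈ 0.031373 ≤ 0.04045 → 0.031373/12.92 ≈ 0.002428
  B: 219/255 ≈ 0.858824 > 0.04045 → ((0.858824+0.055)/1.055)^2.4 ≈ 0.708376
R_lin = 0.938686, G_lin = 0.002428, B_lin = 0.708376
L = 0.2126×R + 0.7152×G + 0.0722×B
L = 0.2126×0.938686 + 0.7152×0.002428 + 0.0722×0.708376
L ≈ 0.252446


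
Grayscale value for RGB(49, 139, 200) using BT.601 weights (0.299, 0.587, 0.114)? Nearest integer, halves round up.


Gray = 0.299×R + 0.587×G + 0.114×B
Gray = 0.299×49 + 0.587×139 + 0.114×200
Gray = 14.651 + 81.593 + 22.800
Gray = 119.044 → round half up → 119
Gray = 119


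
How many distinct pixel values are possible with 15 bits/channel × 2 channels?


Total bits = 15 bits/channel × 2 channels = 30 bits
Distinct pixel values = 2^30
= 1,073,741,824 pixel values


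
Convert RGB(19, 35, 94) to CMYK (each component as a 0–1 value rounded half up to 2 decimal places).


R'=19/255≈0.0745, G'=35/255≈0.1373, B'=94/255≈0.3686
K = 1 - max(R',G',B') = 1 - 94/255 = 161/255 = 0.63137… → 0.63
(1-R'-K)/(1-K) simplifies to (max-R)/max with max = 94:
C = (94-19)/94 = 75/94 = 0.79787… → 0.80
M = (94-35)/94 = 59/94 = 0.62765… → 0.63
Y = (94-94)/94 = 0/94 = 0 → 0.00
= CMYK(0.80, 0.63, 0.00, 0.63)


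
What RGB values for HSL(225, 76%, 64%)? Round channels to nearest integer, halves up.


H=225°, S=0.76, L=0.64
C = (1-|2L-1|)×S = (1-|0.28|)×0.76 = 0.5472
H' = H/60 = 225/60 ≈ 3.7500; X = C×(1-|H' mod 2 - 1|) = 0.1368
m = L - C/2 = 0.64 - 0.2736 = 0.3664
Sector ⌊H'⌋ = 3 → (R',G',B') = (0.0, 0.1368, 0.5472)
RGB = ((R'+m)×255, (G'+m)×255, (B'+m)×255) = (93.432, 128.316, 232.968)
Round half up → RGB(93, 128, 233)


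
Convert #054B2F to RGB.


05 → 5 (R)
4B → 75 (G)
2F → 47 (B)
= RGB(5, 75, 47)


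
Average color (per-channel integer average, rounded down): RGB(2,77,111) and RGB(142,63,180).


Midpoint: each channel = ⌊(C₁+C₂)/2⌋
R: ⌊(2+142)/2⌋ = 72
G: ⌊(77+63)/2⌋ = 70
B: ⌊(111+180)/2⌋ = 145
= RGB(72, 70, 145)


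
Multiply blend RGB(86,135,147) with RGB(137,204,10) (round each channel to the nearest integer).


Multiply: C = A×B/255, rounded to nearest integer
R: 86×137/255 = 11782/255 ≈ 46.204 → 46
G: 135×204/255 = 27540/255 ≈ 108.000 → 108
B: 147×10/255 = 1470/255 ≈ 5.765 → 6
= RGB(46, 108, 6)


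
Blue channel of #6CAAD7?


Color: #6CAAD7
R = 6C = 108
G = AA = 170
B = D7 = 215
Blue = 215


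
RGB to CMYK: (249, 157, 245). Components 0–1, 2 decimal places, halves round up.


R'=249/255≈0.9765, G'=157/255≈0.6157, B'=245/255≈0.9608
K = 1 - max(R',G',B') = 1 - 249/255 = 6/255 = 0.02352… → 0.02
(1-R'-K)/(1-K) simplifies to (max-R)/max with max = 249:
C = (249-249)/249 = 0/249 = 0 → 0.00
M = (249-157)/249 = 92/249 = 0.36947… → 0.37
Y = (249-245)/249 = 4/249 = 0.01606… → 0.02
= CMYK(0.00, 0.37, 0.02, 0.02)


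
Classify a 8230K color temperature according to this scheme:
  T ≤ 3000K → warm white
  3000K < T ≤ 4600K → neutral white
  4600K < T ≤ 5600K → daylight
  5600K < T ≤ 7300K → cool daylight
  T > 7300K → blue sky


Temperature: 8230K
8230K > 7300K → blue sky
Classification: blue sky


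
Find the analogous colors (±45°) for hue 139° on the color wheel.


Base hue: 139°
Left analog: (139 - 45) mod 360 = 94°
Right analog: (139 + 45) mod 360 = 184°
Analogous hues = 94° and 184°


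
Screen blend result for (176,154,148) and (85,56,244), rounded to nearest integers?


Screen: C = 255 - (255-A)×(255-B)/255, rounded to nearest integer
R: 255 - (255-176)×(255-85)/255 = 255 - 13430/255 ≈ 255 - 52.667 = 202.333 → 202
G: 255 - (255-154)×(255-56)/255 = 255 - 20099/255 ≈ 255 - 78.820 = 176.180 → 176
B: 255 - (255-148)×(255-244)/255 = 255 - 1177/255 ≈ 255 - 4.616 = 250.384 → 250
= RGB(202, 176, 250)


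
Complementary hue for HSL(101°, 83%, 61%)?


Complement = opposite side of color wheel = hue + 180°
H' = (101 + 180) mod 360 = 281°
S and L unchanged.
= HSL(281°, 83%, 61%)


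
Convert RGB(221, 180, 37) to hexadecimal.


R = 221 → DD (hex)
G = 180 → B4 (hex)
B = 37 → 25 (hex)
Hex = #DDB425


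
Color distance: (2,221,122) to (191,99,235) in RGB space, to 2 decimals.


d = √[(R₁-R₂)² + (G₁-G₂)² + (B₁-B₂)²]
d = √[(2-191)² + (221-99)² + (122-235)²]
d = √[35721 + 14884 + 12769]
d = √63374
d ≈ 251.74


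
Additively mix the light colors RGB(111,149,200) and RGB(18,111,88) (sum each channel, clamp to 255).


Additive: each channel = min(255, C₁+C₂)
R: 111+18 = 129 → 129
G: 149+111 = 260 → 255
B: 200+88 = 288 → 255
= RGB(129, 255, 255)


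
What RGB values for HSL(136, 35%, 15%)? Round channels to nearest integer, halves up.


H=136°, S=0.35, L=0.15
C = (1-|2L-1|)×S = (1-|-0.70|)×0.35 = 0.105
H' = H/60 = 136/60 ≈ 2.2667; X = C×(1-|H' mod 2 - 1|) = 0.028
m = L - C/2 = 0.15 - 0.0525 = 0.0975
Sector ⌊H'⌋ = 2 → (R',G',B') = (0.0, 0.105, 0.028)
RGB = ((R'+m)×255, (G'+m)×255, (B'+m)×255) = (24.8625, 51.6375, 32.0025)
Round half up → RGB(25, 52, 32)


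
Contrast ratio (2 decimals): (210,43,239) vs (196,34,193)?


Linearize each sRGB channel c=v/255: c/12.92 if c ≤ 0.04045 else ((c+0.055)/1.055)^2.4
L = 0.2126×R_lin + 0.7152×G_lin + 0.0722×B_lin
Color 1 (210,43,239):
  R=210: 210/255≈0.8235 > 0.04045 → ((0.8235+0.055)/1.055)^2.4 ≈ 0.64448
  G=43: 43/255≈0.1686 > 0.04045 → ((0.1686+0.055)/1.055)^2.4 ≈ 0.02416
  B=239: 239/255≈0.9373 > 0.04045 → ((0.9373+0.055)/1.055)^2.4 ≈ 0.86316
  L1 = 0.2126×0.64448 + 0.7152×0.02416 + 0.0722×0.86316 ≈ 0.21661
Color 2 (196,34,193):
  R=196: 196/255≈0.7686 > 0.04045 → ((0.7686+0.055)/1.055)^2.4 ≈ 0.55201
  G=34: 34/255≈0.1333 > 0.04045 → ((0.1333+0.055)/1.055)^2.4 ≈ 0.01600
  B=193: 193/255≈0.7569 > 0.04045 → ((0.7569+0.055)/1.055)^2.4 ≈ 0.53328
  L2 = 0.2126×0.55201 + 0.7152×0.01600 + 0.0722×0.53328 ≈ 0.16730
Lighter = 0.21661, Darker = 0.16730
Ratio = (L_lighter + 0.05) / (L_darker + 0.05)
Ratio = (0.21661 + 0.05) / (0.16730 + 0.05) = 0.26661 / 0.21730 ≈ 1.2269
Ratio ≈ 1.23:1


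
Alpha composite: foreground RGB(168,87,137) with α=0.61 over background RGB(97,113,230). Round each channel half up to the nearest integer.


C = α×F + (1-α)×B, with 1-α = 0.39
R: 0.61×168 + 0.39×97 = 102.48 + 37.83 = 140.31 → 140
G: 0.61×87 + 0.39×113 = 53.07 + 44.07 = 97.14 → 97
B: 0.61×137 + 0.39×230 = 83.57 + 89.70 = 173.27 → 173
= RGB(140, 97, 173)


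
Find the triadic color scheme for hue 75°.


Triadic: equally spaced at 120° intervals
H1 = 75°
H2 = (75 + 120) mod 360 = 195°
H3 = (75 + 240) mod 360 = 315°
Triadic = 75°, 195°, 315°


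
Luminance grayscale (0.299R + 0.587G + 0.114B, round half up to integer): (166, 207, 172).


Gray = 0.299×R + 0.587×G + 0.114×B
Gray = 0.299×166 + 0.587×207 + 0.114×172
Gray = 49.634 + 121.509 + 19.608
Gray = 190.751 → round half up → 191
Gray = 191


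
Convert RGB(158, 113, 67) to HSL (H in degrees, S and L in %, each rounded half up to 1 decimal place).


Normalize: R'=158/255≈0.6196, G'=113/255≈0.4431, B'=67/255≈0.2627
Max=158/255, Min=67/255, Δ=Max-Min=91/255
L = (Max+Min)/2 = (158+67)/510 = 225/510 = 0.44117… → L = 44.1%
L ≤ 0.5 → S = Δ/(Max+Min) = 91/(158+67) = 91/225 = 0.40444… → S = 40.4%
(the 1/255 factors cancel in S and H, so raw channel differences can be used)
Max is R' → H = 60 × (((G-B)/Δ) mod 6) = 60 × (((113-67)/91) mod 6)
  46/91 = 0.5054…
  H = 60 × 0.5054… = 30.329…° → H = 30.3°
= HSL(30.3°, 40.4%, 44.1%)


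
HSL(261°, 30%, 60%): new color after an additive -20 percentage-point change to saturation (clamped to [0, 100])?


Original S = 30%
Adjustment = -20 percentage points
New S = 30 + (-20) = 10
Clamp to [0, 100] → 10
= HSL(261°, 10%, 60%)


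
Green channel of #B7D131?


Color: #B7D131
R = B7 = 183
G = D1 = 209
B = 31 = 49
Green = 209


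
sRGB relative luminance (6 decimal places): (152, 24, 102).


Linearize each channel (sRGB transfer function): c = v/255; c_lin = c/12.92 if c ≤ 0.04045, else ((c+0.055)/1.055)^2.4
  R: 152/255 ≈ 0.596078 > 0.04045 → ((0.596078+0.055)/1.055)^2.4 ≈ 0.313989
  G: 24/255 ≈ 0.094118 > 0.04045 → ((0.094118+0.055)/1.055)^2.4 ≈ 0.009134
  B: 102/255 ≈ 0.400000 > 0.04045 → ((0.400000+0.055)/1.055)^2.4 ≈ 0.132868
R_lin = 0.313989, G_lin = 0.009134, B_lin = 0.132868
L = 0.2126×R + 0.7152×G + 0.0722×B
L = 0.2126×0.313989 + 0.7152×0.009134 + 0.0722×0.132868
L ≈ 0.082880


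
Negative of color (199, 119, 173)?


Invert: (255-R, 255-G, 255-B)
R: 255-199 = 56
G: 255-119 = 136
B: 255-173 = 82
= RGB(56, 136, 82)


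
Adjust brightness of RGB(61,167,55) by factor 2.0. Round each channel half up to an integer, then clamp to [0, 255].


Multiply each channel by 2.0, round half up, clamp to [0, 255]
R: 61×2.0 = 122
G: 167×2.0 = 334 → clamp → 255
B: 55×2.0 = 110
= RGB(122, 255, 110)


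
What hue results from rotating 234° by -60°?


New hue = (H + rotation) mod 360
New hue = (234 -60) mod 360
= 174 mod 360
= 174°


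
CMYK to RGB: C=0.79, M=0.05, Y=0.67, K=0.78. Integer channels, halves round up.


R = 255 × (1-C) × (1-K) = 255 × 0.21 × 0.22 = 11.781 → 12
G = 255 × (1-M) × (1-K) = 255 × 0.95 × 0.22 = 53.295 → 53
B = 255 × (1-Y) × (1-K) = 255 × 0.33 × 0.22 = 18.513 → 19
= RGB(12, 53, 19)


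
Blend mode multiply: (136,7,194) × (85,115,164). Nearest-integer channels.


Multiply: C = A×B/255, rounded to nearest integer
R: 136×85/255 = 11560/255 ≈ 45.333 → 45
G: 7×115/255 = 805/255 ≈ 3.157 → 3
B: 194×164/255 = 31816/255 ≈ 124.769 → 125
= RGB(45, 3, 125)


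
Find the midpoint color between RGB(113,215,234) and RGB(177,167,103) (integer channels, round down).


Midpoint: each channel = ⌊(C₁+C₂)/2⌋
R: ⌊(113+177)/2⌋ = 145
G: ⌊(215+167)/2⌋ = 191
B: ⌊(234+103)/2⌋ = 168
= RGB(145, 191, 168)


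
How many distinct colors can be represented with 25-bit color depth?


Colors = 2^bits = 2^25
= 33,554,432 colors


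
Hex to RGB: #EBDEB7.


EB → 235 (R)
DE → 222 (G)
B7 → 183 (B)
= RGB(235, 222, 183)


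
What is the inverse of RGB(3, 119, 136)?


Invert: (255-R, 255-G, 255-B)
R: 255-3 = 252
G: 255-119 = 136
B: 255-136 = 119
= RGB(252, 136, 119)


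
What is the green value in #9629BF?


Color: #9629BF
R = 96 = 150
G = 29 = 41
B = BF = 191
Green = 41


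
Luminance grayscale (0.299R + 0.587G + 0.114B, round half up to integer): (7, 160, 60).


Gray = 0.299×R + 0.587×G + 0.114×B
Gray = 0.299×7 + 0.587×160 + 0.114×60
Gray = 2.093 + 93.920 + 6.840
Gray = 102.853 → round half up → 103
Gray = 103


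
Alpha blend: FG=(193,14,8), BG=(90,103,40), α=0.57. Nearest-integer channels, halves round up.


C = α×F + (1-α)×B, with 1-α = 0.43
R: 0.57×193 + 0.43×90 = 110.01 + 38.70 = 148.71 → 149
G: 0.57×14 + 0.43×103 = 7.98 + 44.29 = 52.27 → 52
B: 0.57×8 + 0.43×40 = 4.56 + 17.20 = 21.76 → 22
= RGB(149, 52, 22)


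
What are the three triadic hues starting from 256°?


Triadic: equally spaced at 120° intervals
H1 = 256°
H2 = (256 + 120) mod 360 = 16°
H3 = (256 + 240) mod 360 = 136°
Triadic = 256°, 16°, 136°


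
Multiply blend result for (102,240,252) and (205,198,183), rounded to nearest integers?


Multiply: C = A×B/255, rounded to nearest integer
R: 102×205/255 = 20910/255 ≈ 82.000 → 82
G: 240×198/255 = 47520/255 ≈ 186.353 → 186
B: 252×183/255 = 46116/255 ≈ 180.847 → 181
= RGB(82, 186, 181)


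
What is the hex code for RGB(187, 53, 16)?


R = 187 → BB (hex)
G = 53 → 35 (hex)
B = 16 → 10 (hex)
Hex = #BB3510


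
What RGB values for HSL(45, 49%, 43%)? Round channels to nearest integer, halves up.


H=45°, S=0.49, L=0.43
C = (1-|2L-1|)×S = (1-|-0.14|)×0.49 = 0.4214
H' = H/60 = 45/60 ≈ 0.7500; X = C×(1-|H' mod 2 - 1|) = 0.31605
m = L - C/2 = 0.43 - 0.2107 = 0.2193
Sector ⌊H'⌋ = 0 → (R',G',B') = (0.4214, 0.31605, 0.0)
RGB = ((R'+m)×255, (G'+m)×255, (B'+m)×255) = (163.3785, 136.51425, 55.9215)
Round half up → RGB(163, 137, 56)


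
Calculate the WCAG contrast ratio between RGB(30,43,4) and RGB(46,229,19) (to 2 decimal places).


Linearize each sRGB channel c=v/255: c/12.92 if c ≤ 0.04045 else ((c+0.055)/1.055)^2.4
L = 0.2126×R_lin + 0.7152×G_lin + 0.0722×B_lin
Color 1 (30,43,4):
  R=30: 30/255≈0.1176 > 0.04045 → ((0.1176+0.055)/1.055)^2.4 ≈ 0.01298
  G=43: 43/255≈0.1686 > 0.04045 → ((0.1686+0.055)/1.055)^2.4 ≈ 0.02416
  B=4: 4/255≈0.0157 ≤ 0.04045 → 0.0157/12.92 ≈ 0.00121
  L1 = 0.2126×0.01298 + 0.7152×0.02416 + 0.0722×0.00121 ≈ 0.02013
Color 2 (46,229,19):
  R=46: 46/255≈0.1804 > 0.04045 → ((0.1804+0.055)/1.055)^2.4 ≈ 0.02732
  G=229: 229/255≈0.8980 > 0.04045 → ((0.8980+0.055)/1.055)^2.4 ≈ 0.78354
  B=19: 19/255≈0.0745 > 0.04045 → ((0.0745+0.055)/1.055)^2.4 ≈ 0.00651
  L2 = 0.2126×0.02732 + 0.7152×0.78354 + 0.0722×0.00651 ≈ 0.56666
Lighter = 0.56666, Darker = 0.02013
Ratio = (L_lighter + 0.05) / (L_darker + 0.05)
Ratio = (0.56666 + 0.05) / (0.02013 + 0.05) = 0.61666 / 0.07013 ≈ 8.7937
Ratio ≈ 8.79:1


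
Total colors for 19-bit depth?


Colors = 2^bits = 2^19
= 524,288 colors


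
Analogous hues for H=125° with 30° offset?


Base hue: 125°
Left analog: (125 - 30) mod 360 = 95°
Right analog: (125 + 30) mod 360 = 155°
Analogous hues = 95° and 155°


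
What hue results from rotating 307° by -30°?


New hue = (H + rotation) mod 360
New hue = (307 -30) mod 360
= 277 mod 360
= 277°


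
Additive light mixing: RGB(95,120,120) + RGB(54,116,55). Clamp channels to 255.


Additive: each channel = min(255, C₁+C₂)
R: 95+54 = 149 → 149
G: 120+116 = 236 → 236
B: 120+55 = 175 → 175
= RGB(149, 236, 175)


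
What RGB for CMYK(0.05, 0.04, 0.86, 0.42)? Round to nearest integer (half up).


R = 255 × (1-C) × (1-K) = 255 × 0.95 × 0.58 = 140.505 → 141
G = 255 × (1-M) × (1-K) = 255 × 0.96 × 0.58 = 141.984 → 142
B = 255 × (1-Y) × (1-K) = 255 × 0.14 × 0.58 = 20.706 → 21
= RGB(141, 142, 21)


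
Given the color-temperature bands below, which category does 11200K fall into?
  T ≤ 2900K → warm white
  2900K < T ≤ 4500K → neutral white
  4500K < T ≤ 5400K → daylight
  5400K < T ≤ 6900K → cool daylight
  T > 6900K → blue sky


Temperature: 11200K
11200K > 6900K → blue sky
Classification: blue sky


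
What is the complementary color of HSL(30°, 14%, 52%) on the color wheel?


Complement = opposite side of color wheel = hue + 180°
H' = (30 + 180) mod 360 = 210°
S and L unchanged.
= HSL(210°, 14%, 52%)


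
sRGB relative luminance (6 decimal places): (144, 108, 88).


Linearize each channel (sRGB transfer function): c = v/255; c_lin = c/12.92 if c ≤ 0.04045, else ((c+0.055)/1.055)^2.4
  R: 144/255 ≈ 0.564706 > 0.04045 → ((0.564706+0.055)/1.055)^2.4 ≈ 0.278894
  G: 108/255 ≈ 0.423529 > 0.04045 → ((0.423529+0.055)/1.055)^2.4 ≈ 0.149960
  B: 88/255 ≈ 0.345098 > 0.04045 → ((0.345098+0.055)/1.055)^2.4 ≈ 0.097587
R_lin = 0.278894, G_lin = 0.149960, B_lin = 0.097587
L = 0.2126×R + 0.7152×G + 0.0722×B
L = 0.2126×0.278894 + 0.7152×0.149960 + 0.0722×0.097587
L ≈ 0.173590


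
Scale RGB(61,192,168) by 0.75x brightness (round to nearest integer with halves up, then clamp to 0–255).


Multiply each channel by 0.75, round half up, clamp to [0, 255]
R: 61×0.75 = 45.75 → round → 46
G: 192×0.75 = 144
B: 168×0.75 = 126
= RGB(46, 144, 126)


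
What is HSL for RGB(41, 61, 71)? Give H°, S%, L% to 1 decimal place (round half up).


Normalize: R'=41/255≈0.1608, G'=61/255≈0.2392, B'=71/255≈0.2784
Max=71/255, Min=41/255, Δ=Max-Min=30/255
L = (Max+Min)/2 = (71+41)/510 = 112/510 = 0.21960… → L = 22.0%
L ≤ 0.5 → S = Δ/(Max+Min) = 30/(71+41) = 30/112 = 0.26785… → S = 26.8%
(the 1/255 factors cancel in S and H, so raw channel differences can be used)
Max is B' → H = 60 × ((R-G)/Δ + 4) = 60 × ((41-61)/30 + 4)
  -20/30 + 4 = -0.6666… + 4 = 3.3333…
  H = 60 × 3.3333… = 200° → H = 200.0°
= HSL(200.0°, 26.8%, 22.0%)


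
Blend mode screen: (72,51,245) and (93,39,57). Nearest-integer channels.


Screen: C = 255 - (255-A)×(255-B)/255, rounded to nearest integer
R: 255 - (255-72)×(255-93)/255 = 255 - 29646/255 ≈ 255 - 116.259 = 138.741 → 139
G: 255 - (255-51)×(255-39)/255 = 255 - 44064/255 ≈ 255 - 172.800 = 82.200 → 82
B: 255 - (255-245)×(255-57)/255 = 255 - 1980/255 ≈ 255 - 7.765 = 247.235 → 247
= RGB(139, 82, 247)
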